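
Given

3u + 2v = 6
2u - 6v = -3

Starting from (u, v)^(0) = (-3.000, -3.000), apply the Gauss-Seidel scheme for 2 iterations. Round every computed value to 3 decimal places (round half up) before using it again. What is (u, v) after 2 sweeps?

Iteration 1:
  u = (6 - (2)·-3.000) / (3) = 4.000
  v = (-3 - (2)·4.000) / (-6) = 1.833
Iteration 2:
  u = (6 - (2)·1.833) / (3) = 0.778
  v = (-3 - (2)·0.778) / (-6) = 0.759

(0.778, 0.759)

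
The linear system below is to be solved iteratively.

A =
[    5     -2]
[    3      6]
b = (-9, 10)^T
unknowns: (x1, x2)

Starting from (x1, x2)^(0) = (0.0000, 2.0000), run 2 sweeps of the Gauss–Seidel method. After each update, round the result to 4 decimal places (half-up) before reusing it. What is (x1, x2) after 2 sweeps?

(-0.9333, 2.1333)

Iteration 1:
  x1 = (-9 - (-2)·2.0000) / (5) = -1.0000
  x2 = (10 - (3)·-1.0000) / (6) = 2.1667
Iteration 2:
  x1 = (-9 - (-2)·2.1667) / (5) = -0.9333
  x2 = (10 - (3)·-0.9333) / (6) = 2.1333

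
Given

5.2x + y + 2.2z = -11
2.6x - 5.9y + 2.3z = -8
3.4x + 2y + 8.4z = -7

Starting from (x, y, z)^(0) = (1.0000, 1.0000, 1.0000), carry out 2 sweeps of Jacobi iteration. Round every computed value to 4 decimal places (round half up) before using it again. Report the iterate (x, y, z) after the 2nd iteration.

Iteration 1:
  x = (-11 - (1)·1.0000 - (2.2)·1.0000) / (5.2) = -2.7308
  y = (-8 - (2.6)·1.0000 - (2.3)·1.0000) / (-5.9) = 2.1864
  z = (-7 - (3.4)·1.0000 - (2)·1.0000) / (8.4) = -1.4762
Iteration 2:
  x = (-11 - (1)·2.1864 - (2.2)·-1.4762) / (5.2) = -1.9113
  y = (-8 - (2.6)·-2.7308 - (2.3)·-1.4762) / (-5.9) = -0.4229
  z = (-7 - (3.4)·-2.7308 - (2)·2.1864) / (8.4) = -0.2486

(-1.9113, -0.4229, -0.2486)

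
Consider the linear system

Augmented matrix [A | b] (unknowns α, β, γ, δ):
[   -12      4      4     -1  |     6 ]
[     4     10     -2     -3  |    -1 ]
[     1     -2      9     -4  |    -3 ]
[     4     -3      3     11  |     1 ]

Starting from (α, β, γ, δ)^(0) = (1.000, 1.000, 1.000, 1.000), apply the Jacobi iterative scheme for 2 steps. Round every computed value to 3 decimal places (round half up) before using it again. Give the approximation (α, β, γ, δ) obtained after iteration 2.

(-0.403, -0.171, -0.464, 0.000)

Iteration 1:
  α = (6 - (4)·1.000 - (4)·1.000 - (-1)·1.000) / (-12) = 0.083
  β = (-1 - (4)·1.000 - (-2)·1.000 - (-3)·1.000) / (10) = 0.000
  γ = (-3 - (1)·1.000 - (-2)·1.000 - (-4)·1.000) / (9) = 0.222
  δ = (1 - (4)·1.000 - (-3)·1.000 - (3)·1.000) / (11) = -0.273
Iteration 2:
  α = (6 - (4)·0.000 - (4)·0.222 - (-1)·-0.273) / (-12) = -0.403
  β = (-1 - (4)·0.083 - (-2)·0.222 - (-3)·-0.273) / (10) = -0.171
  γ = (-3 - (1)·0.083 - (-2)·0.000 - (-4)·-0.273) / (9) = -0.464
  δ = (1 - (4)·0.083 - (-3)·0.000 - (3)·0.222) / (11) = 0.000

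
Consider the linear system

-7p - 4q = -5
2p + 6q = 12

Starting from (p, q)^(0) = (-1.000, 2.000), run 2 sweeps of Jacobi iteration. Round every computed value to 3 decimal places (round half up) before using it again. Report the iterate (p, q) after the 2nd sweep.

Iteration 1:
  p = (-5 - (-4)·2.000) / (-7) = -0.429
  q = (12 - (2)·-1.000) / (6) = 2.333
Iteration 2:
  p = (-5 - (-4)·2.333) / (-7) = -0.619
  q = (12 - (2)·-0.429) / (6) = 2.143

(-0.619, 2.143)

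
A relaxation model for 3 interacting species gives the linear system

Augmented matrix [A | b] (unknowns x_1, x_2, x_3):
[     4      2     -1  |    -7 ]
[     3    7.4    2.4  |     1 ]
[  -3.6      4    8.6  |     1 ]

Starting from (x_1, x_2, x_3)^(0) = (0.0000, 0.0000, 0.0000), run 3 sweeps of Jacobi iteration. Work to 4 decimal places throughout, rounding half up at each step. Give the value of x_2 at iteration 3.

1.0805

Iteration 1:
  x_1 = (-7 - (2)·0.0000 - (-1)·0.0000) / (4) = -1.7500
  x_2 = (1 - (3)·0.0000 - (2.4)·0.0000) / (7.4) = 0.1351
  x_3 = (1 - (-3.6)·0.0000 - (4)·0.0000) / (8.6) = 0.1163
Iteration 2:
  x_1 = (-7 - (2)·0.1351 - (-1)·0.1163) / (4) = -1.7885
  x_2 = (1 - (3)·-1.7500 - (2.4)·0.1163) / (7.4) = 0.8069
  x_3 = (1 - (-3.6)·-1.7500 - (4)·0.1351) / (8.6) = -0.6791
Iteration 3:
  x_1 = (-7 - (2)·0.8069 - (-1)·-0.6791) / (4) = -2.3232
  x_2 = (1 - (3)·-1.7885 - (2.4)·-0.6791) / (7.4) = 1.0805
  x_3 = (1 - (-3.6)·-1.7885 - (4)·0.8069) / (8.6) = -1.0077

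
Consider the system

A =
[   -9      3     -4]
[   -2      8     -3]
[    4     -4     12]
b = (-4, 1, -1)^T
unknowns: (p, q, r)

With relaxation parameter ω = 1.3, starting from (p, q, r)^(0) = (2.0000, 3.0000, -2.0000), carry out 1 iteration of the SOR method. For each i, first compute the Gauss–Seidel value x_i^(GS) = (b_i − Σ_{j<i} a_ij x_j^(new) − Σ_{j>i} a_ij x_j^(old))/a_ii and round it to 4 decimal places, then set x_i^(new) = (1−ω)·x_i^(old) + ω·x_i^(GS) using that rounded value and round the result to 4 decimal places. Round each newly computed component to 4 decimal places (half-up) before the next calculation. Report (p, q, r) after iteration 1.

(2.4333, -0.9217, -0.9622)

Iteration 1:
  p: GS value = (-4 - (3)·3.0000 - (-4)·-2.0000) / (-9) = 2.3333;  p ← (1−ω)·2.0000 + ω·2.3333 = 2.4333
  q: GS value = (1 - (-2)·2.4333 - (-3)·-2.0000) / (8) = -0.0167;  q ← (1−ω)·3.0000 + ω·-0.0167 = -0.9217
  r: GS value = (-1 - (4)·2.4333 - (-4)·-0.9217) / (12) = -1.2017;  r ← (1−ω)·-2.0000 + ω·-1.2017 = -0.9622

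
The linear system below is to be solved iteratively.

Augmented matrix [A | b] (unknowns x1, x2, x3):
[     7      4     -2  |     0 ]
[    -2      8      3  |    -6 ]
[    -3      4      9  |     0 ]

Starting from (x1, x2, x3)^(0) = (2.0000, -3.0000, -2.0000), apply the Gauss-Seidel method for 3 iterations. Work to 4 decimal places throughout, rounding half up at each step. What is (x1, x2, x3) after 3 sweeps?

(0.5975, -0.7339, 0.5253)

Iteration 1:
  x1 = (0 - (4)·-3.0000 - (-2)·-2.0000) / (7) = 1.1429
  x2 = (-6 - (-2)·1.1429 - (3)·-2.0000) / (8) = 0.2857
  x3 = (0 - (-3)·1.1429 - (4)·0.2857) / (9) = 0.2540
Iteration 2:
  x1 = (0 - (4)·0.2857 - (-2)·0.2540) / (7) = -0.0907
  x2 = (-6 - (-2)·-0.0907 - (3)·0.2540) / (8) = -0.8679
  x3 = (0 - (-3)·-0.0907 - (4)·-0.8679) / (9) = 0.3555
Iteration 3:
  x1 = (0 - (4)·-0.8679 - (-2)·0.3555) / (7) = 0.5975
  x2 = (-6 - (-2)·0.5975 - (3)·0.3555) / (8) = -0.7339
  x3 = (0 - (-3)·0.5975 - (4)·-0.7339) / (9) = 0.5253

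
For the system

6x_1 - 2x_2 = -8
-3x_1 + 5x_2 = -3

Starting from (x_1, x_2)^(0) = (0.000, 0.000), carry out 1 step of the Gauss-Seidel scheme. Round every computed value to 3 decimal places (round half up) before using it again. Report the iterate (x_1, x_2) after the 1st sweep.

(-1.333, -1.400)

Iteration 1:
  x_1 = (-8 - (-2)·0.000) / (6) = -1.333
  x_2 = (-3 - (-3)·-1.333) / (5) = -1.400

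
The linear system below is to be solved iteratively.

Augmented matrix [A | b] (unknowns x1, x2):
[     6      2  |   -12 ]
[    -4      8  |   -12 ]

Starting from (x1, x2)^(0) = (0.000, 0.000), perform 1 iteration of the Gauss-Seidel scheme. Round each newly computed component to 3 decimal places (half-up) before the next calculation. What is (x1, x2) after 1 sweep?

(-2.000, -2.500)

Iteration 1:
  x1 = (-12 - (2)·0.000) / (6) = -2.000
  x2 = (-12 - (-4)·-2.000) / (8) = -2.500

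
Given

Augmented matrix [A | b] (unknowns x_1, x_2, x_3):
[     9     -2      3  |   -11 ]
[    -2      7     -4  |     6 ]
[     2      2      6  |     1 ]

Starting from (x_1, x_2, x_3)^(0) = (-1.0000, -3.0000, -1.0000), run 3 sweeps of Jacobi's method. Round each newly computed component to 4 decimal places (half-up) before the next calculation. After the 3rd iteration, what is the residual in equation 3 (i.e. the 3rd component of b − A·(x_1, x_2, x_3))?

-0.0814

Iteration 1:
  x_1 = (-11 - (-2)·-3.0000 - (3)·-1.0000) / (9) = -1.5556
  x_2 = (6 - (-2)·-1.0000 - (-4)·-1.0000) / (7) = 0.0000
  x_3 = (1 - (2)·-1.0000 - (2)·-3.0000) / (6) = 1.5000
Iteration 2:
  x_1 = (-11 - (-2)·0.0000 - (3)·1.5000) / (9) = -1.7222
  x_2 = (6 - (-2)·-1.5556 - (-4)·1.5000) / (7) = 1.2698
  x_3 = (1 - (2)·-1.5556 - (2)·0.0000) / (6) = 0.6852
Iteration 3:
  x_1 = (-11 - (-2)·1.2698 - (3)·0.6852) / (9) = -1.1684
  x_2 = (6 - (-2)·-1.7222 - (-4)·0.6852) / (7) = 0.7566
  x_3 = (1 - (2)·-1.7222 - (2)·1.2698) / (6) = 0.3175
Residual b − A·x = (0.0763, -0.3630, -0.0814)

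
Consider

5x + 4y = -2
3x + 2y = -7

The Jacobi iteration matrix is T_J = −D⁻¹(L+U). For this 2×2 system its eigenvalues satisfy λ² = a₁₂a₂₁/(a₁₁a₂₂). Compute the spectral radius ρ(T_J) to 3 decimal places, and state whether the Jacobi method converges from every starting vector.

1.095

a₁₂a₂₁/(a₁₁a₂₂) = (4)·(3) / ((5)·(2)) = 1.200000
ρ = √|1.200000| = √1.200000 = 1.095
ρ > 1, so Jacobi diverges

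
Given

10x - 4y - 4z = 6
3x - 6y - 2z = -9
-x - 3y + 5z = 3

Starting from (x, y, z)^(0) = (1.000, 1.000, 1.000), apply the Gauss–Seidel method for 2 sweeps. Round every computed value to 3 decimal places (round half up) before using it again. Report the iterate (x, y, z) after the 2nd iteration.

(2.147, 1.907, 2.174)

Iteration 1:
  x = (6 - (-4)·1.000 - (-4)·1.000) / (10) = 1.400
  y = (-9 - (3)·1.400 - (-2)·1.000) / (-6) = 1.867
  z = (3 - (-1)·1.400 - (-3)·1.867) / (5) = 2.000
Iteration 2:
  x = (6 - (-4)·1.867 - (-4)·2.000) / (10) = 2.147
  y = (-9 - (3)·2.147 - (-2)·2.000) / (-6) = 1.907
  z = (3 - (-1)·2.147 - (-3)·1.907) / (5) = 2.174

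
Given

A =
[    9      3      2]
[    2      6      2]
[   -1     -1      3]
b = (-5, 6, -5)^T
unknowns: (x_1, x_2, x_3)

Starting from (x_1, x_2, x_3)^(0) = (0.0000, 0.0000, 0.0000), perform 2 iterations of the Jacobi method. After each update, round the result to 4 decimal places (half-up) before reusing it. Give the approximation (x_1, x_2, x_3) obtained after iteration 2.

(-0.5185, 1.7408, -1.5185)

Iteration 1:
  x_1 = (-5 - (3)·0.0000 - (2)·0.0000) / (9) = -0.5556
  x_2 = (6 - (2)·0.0000 - (2)·0.0000) / (6) = 1.0000
  x_3 = (-5 - (-1)·0.0000 - (-1)·0.0000) / (3) = -1.6667
Iteration 2:
  x_1 = (-5 - (3)·1.0000 - (2)·-1.6667) / (9) = -0.5185
  x_2 = (6 - (2)·-0.5556 - (2)·-1.6667) / (6) = 1.7408
  x_3 = (-5 - (-1)·-0.5556 - (-1)·1.0000) / (3) = -1.5185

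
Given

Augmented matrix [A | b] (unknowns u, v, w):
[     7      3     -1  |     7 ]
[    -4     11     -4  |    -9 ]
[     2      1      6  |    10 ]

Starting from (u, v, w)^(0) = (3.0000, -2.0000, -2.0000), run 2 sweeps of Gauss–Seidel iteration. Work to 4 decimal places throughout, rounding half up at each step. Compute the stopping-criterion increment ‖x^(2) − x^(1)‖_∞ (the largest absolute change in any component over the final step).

1.2137

Iteration 1:
  u = (7 - (3)·-2.0000 - (-1)·-2.0000) / (7) = 1.5714
  v = (-9 - (-4)·1.5714 - (-4)·-2.0000) / (11) = -0.9740
  w = (10 - (2)·1.5714 - (1)·-0.9740) / (6) = 1.3052
Iteration 2:
  u = (7 - (3)·-0.9740 - (-1)·1.3052) / (7) = 1.6039
  v = (-9 - (-4)·1.6039 - (-4)·1.3052) / (11) = 0.2397
  w = (10 - (2)·1.6039 - (1)·0.2397) / (6) = 1.0921
Change: (0.0325, 1.2137, -0.2131) → max |·| = 1.2137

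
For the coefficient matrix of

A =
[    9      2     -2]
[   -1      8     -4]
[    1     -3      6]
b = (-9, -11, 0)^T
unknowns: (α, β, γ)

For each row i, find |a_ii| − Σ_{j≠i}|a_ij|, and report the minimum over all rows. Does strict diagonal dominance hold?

2

row 1: |9| − (2+2) = 5
row 2: |8| − (1+4) = 3
row 3: |6| − (1+3) = 2
minimum over rows = 2 → strictly diagonally dominant (convergence guaranteed)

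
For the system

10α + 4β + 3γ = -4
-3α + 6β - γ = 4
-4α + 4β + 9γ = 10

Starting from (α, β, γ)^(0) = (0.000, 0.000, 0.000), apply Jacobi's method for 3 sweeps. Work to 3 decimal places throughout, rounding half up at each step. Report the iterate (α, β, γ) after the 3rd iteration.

(-0.852, 0.273, 0.377)

Iteration 1:
  α = (-4 - (4)·0.000 - (3)·0.000) / (10) = -0.400
  β = (4 - (-3)·0.000 - (-1)·0.000) / (6) = 0.667
  γ = (10 - (-4)·0.000 - (4)·0.000) / (9) = 1.111
Iteration 2:
  α = (-4 - (4)·0.667 - (3)·1.111) / (10) = -1.000
  β = (4 - (-3)·-0.400 - (-1)·1.111) / (6) = 0.652
  γ = (10 - (-4)·-0.400 - (4)·0.667) / (9) = 0.637
Iteration 3:
  α = (-4 - (4)·0.652 - (3)·0.637) / (10) = -0.852
  β = (4 - (-3)·-1.000 - (-1)·0.637) / (6) = 0.273
  γ = (10 - (-4)·-1.000 - (4)·0.652) / (9) = 0.377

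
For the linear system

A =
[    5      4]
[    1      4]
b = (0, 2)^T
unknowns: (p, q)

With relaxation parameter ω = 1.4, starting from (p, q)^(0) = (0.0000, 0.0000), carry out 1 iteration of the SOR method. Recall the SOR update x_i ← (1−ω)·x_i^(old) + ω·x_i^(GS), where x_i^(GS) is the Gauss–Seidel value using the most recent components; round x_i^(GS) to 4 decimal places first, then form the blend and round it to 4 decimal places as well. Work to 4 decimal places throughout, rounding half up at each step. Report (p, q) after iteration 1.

(0.0000, 0.7000)

Iteration 1:
  p: GS value = (0 - (4)·0.0000) / (5) = 0.0000;  p ← (1−ω)·0.0000 + ω·0.0000 = 0.0000
  q: GS value = (2 - (1)·0.0000) / (4) = 0.5000;  q ← (1−ω)·0.0000 + ω·0.5000 = 0.7000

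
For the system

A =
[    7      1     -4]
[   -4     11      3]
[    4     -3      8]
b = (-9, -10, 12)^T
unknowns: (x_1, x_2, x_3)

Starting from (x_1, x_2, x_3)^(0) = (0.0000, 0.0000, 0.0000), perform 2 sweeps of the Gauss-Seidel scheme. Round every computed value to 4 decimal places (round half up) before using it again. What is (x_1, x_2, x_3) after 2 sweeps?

Iteration 1:
  x_1 = (-9 - (1)·0.0000 - (-4)·0.0000) / (7) = -1.2857
  x_2 = (-10 - (-4)·-1.2857 - (3)·0.0000) / (11) = -1.3766
  x_3 = (12 - (4)·-1.2857 - (-3)·-1.3766) / (8) = 1.6266
Iteration 2:
  x_1 = (-9 - (1)·-1.3766 - (-4)·1.6266) / (7) = -0.1596
  x_2 = (-10 - (-4)·-0.1596 - (3)·1.6266) / (11) = -1.4107
  x_3 = (12 - (4)·-0.1596 - (-3)·-1.4107) / (8) = 1.0508

(-0.1596, -1.4107, 1.0508)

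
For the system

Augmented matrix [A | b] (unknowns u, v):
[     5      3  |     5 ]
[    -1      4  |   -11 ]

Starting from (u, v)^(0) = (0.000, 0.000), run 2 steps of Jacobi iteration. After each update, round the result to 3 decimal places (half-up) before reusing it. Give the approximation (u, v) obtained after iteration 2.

Iteration 1:
  u = (5 - (3)·0.000) / (5) = 1.000
  v = (-11 - (-1)·0.000) / (4) = -2.750
Iteration 2:
  u = (5 - (3)·-2.750) / (5) = 2.650
  v = (-11 - (-1)·1.000) / (4) = -2.500

(2.650, -2.500)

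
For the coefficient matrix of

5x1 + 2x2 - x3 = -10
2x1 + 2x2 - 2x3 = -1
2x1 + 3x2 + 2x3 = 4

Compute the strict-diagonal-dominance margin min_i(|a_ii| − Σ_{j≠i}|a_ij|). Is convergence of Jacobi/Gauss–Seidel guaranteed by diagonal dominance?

-3

row 1: |5| − (2+1) = 2
row 2: |2| − (2+2) = -2
row 3: |2| − (2+3) = -3
minimum over rows = -3 → not strictly diagonally dominant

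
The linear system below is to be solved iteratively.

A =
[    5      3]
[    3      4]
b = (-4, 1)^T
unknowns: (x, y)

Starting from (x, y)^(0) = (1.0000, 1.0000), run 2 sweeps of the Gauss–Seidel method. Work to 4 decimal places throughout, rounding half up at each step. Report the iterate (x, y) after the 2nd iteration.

Iteration 1:
  x = (-4 - (3)·1.0000) / (5) = -1.4000
  y = (1 - (3)·-1.4000) / (4) = 1.3000
Iteration 2:
  x = (-4 - (3)·1.3000) / (5) = -1.5800
  y = (1 - (3)·-1.5800) / (4) = 1.4350

(-1.5800, 1.4350)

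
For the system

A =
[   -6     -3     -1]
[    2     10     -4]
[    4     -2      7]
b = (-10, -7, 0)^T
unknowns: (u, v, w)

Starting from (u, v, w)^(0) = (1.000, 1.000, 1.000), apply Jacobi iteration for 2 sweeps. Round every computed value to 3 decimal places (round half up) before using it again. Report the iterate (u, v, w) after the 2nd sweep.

Iteration 1:
  u = (-10 - (-3)·1.000 - (-1)·1.000) / (-6) = 1.000
  v = (-7 - (2)·1.000 - (-4)·1.000) / (10) = -0.500
  w = (0 - (4)·1.000 - (-2)·1.000) / (7) = -0.286
Iteration 2:
  u = (-10 - (-3)·-0.500 - (-1)·-0.286) / (-6) = 1.964
  v = (-7 - (2)·1.000 - (-4)·-0.286) / (10) = -1.014
  w = (0 - (4)·1.000 - (-2)·-0.500) / (7) = -0.714

(1.964, -1.014, -0.714)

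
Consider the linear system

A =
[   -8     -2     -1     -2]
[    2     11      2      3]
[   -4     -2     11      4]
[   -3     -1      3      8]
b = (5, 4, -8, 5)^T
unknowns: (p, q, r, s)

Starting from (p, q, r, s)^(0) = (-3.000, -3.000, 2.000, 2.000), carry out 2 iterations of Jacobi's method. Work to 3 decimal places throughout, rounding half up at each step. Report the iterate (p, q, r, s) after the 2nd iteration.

Iteration 1:
  p = (5 - (-2)·-3.000 - (-1)·2.000 - (-2)·2.000) / (-8) = -0.625
  q = (4 - (2)·-3.000 - (2)·2.000 - (3)·2.000) / (11) = 0.000
  r = (-8 - (-4)·-3.000 - (-2)·-3.000 - (4)·2.000) / (11) = -3.091
  s = (5 - (-3)·-3.000 - (-1)·-3.000 - (3)·2.000) / (8) = -1.625
Iteration 2:
  p = (5 - (-2)·0.000 - (-1)·-3.091 - (-2)·-1.625) / (-8) = 0.168
  q = (4 - (2)·-0.625 - (2)·-3.091 - (3)·-1.625) / (11) = 1.482
  r = (-8 - (-4)·-0.625 - (-2)·0.000 - (4)·-1.625) / (11) = -0.364
  s = (5 - (-3)·-0.625 - (-1)·0.000 - (3)·-3.091) / (8) = 1.550

(0.168, 1.482, -0.364, 1.550)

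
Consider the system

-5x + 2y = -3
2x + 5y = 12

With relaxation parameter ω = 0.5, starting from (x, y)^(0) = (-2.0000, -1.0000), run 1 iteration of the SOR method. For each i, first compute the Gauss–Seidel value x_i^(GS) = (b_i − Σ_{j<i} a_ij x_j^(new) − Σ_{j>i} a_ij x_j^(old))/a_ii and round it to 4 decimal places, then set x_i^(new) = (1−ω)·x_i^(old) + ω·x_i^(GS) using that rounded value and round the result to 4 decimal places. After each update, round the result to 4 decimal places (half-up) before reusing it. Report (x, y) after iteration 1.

Iteration 1:
  x: GS value = (-3 - (2)·-1.0000) / (-5) = 0.2000;  x ← (1−ω)·-2.0000 + ω·0.2000 = -0.9000
  y: GS value = (12 - (2)·-0.9000) / (5) = 2.7600;  y ← (1−ω)·-1.0000 + ω·2.7600 = 0.8800

(-0.9000, 0.8800)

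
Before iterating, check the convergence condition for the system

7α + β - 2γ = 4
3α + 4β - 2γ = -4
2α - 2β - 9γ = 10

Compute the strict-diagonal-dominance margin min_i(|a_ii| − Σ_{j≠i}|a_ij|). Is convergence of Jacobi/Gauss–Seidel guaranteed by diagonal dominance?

row 1: |7| − (1+2) = 4
row 2: |4| − (3+2) = -1
row 3: |-9| − (2+2) = 5
minimum over rows = -1 → not strictly diagonally dominant

-1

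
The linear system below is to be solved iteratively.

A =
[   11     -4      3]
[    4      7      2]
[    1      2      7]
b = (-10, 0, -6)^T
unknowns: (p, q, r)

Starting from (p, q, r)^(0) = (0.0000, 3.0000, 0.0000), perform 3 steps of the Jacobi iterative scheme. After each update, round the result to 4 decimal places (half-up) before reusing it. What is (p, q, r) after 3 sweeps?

(-0.5279, 0.5047, -0.9043)

Iteration 1:
  p = (-10 - (-4)·3.0000 - (3)·0.0000) / (11) = 0.1818
  q = (0 - (4)·0.0000 - (2)·0.0000) / (7) = 0.0000
  r = (-6 - (1)·0.0000 - (2)·3.0000) / (7) = -1.7143
Iteration 2:
  p = (-10 - (-4)·0.0000 - (3)·-1.7143) / (11) = -0.4416
  q = (0 - (4)·0.1818 - (2)·-1.7143) / (7) = 0.3859
  r = (-6 - (1)·0.1818 - (2)·0.0000) / (7) = -0.8831
Iteration 3:
  p = (-10 - (-4)·0.3859 - (3)·-0.8831) / (11) = -0.5279
  q = (0 - (4)·-0.4416 - (2)·-0.8831) / (7) = 0.5047
  r = (-6 - (1)·-0.4416 - (2)·0.3859) / (7) = -0.9043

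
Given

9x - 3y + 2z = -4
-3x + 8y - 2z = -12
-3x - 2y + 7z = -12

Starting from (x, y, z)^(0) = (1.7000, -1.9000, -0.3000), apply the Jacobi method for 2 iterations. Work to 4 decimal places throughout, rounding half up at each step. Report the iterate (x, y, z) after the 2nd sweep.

(-0.4173, -2.2613, -2.4155)

Iteration 1:
  x = (-4 - (-3)·-1.9000 - (2)·-0.3000) / (9) = -1.0111
  y = (-12 - (-3)·1.7000 - (-2)·-0.3000) / (8) = -0.9375
  z = (-12 - (-3)·1.7000 - (-2)·-1.9000) / (7) = -1.5286
Iteration 2:
  x = (-4 - (-3)·-0.9375 - (2)·-1.5286) / (9) = -0.4173
  y = (-12 - (-3)·-1.0111 - (-2)·-1.5286) / (8) = -2.2613
  z = (-12 - (-3)·-1.0111 - (-2)·-0.9375) / (7) = -2.4155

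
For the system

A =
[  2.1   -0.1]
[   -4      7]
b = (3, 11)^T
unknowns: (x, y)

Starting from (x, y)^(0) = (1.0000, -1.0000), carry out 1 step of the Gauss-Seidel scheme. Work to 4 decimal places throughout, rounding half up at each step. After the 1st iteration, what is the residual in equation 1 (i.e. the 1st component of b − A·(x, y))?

0.3360

Iteration 1:
  x = (3 - (-0.1)·-1.0000) / (2.1) = 1.3810
  y = (11 - (-4)·1.3810) / (7) = 2.3606
Residual b − A·x = (0.3360, -0.0002)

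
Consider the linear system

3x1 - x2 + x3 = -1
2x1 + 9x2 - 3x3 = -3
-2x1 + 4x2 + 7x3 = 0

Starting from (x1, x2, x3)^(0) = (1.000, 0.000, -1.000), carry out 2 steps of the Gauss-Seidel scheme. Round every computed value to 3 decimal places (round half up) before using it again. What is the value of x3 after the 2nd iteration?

Iteration 1:
  x1 = (-1 - (-1)·0.000 - (1)·-1.000) / (3) = 0.000
  x2 = (-3 - (2)·0.000 - (-3)·-1.000) / (9) = -0.667
  x3 = (0 - (-2)·0.000 - (4)·-0.667) / (7) = 0.381
Iteration 2:
  x1 = (-1 - (-1)·-0.667 - (1)·0.381) / (3) = -0.683
  x2 = (-3 - (2)·-0.683 - (-3)·0.381) / (9) = -0.055
  x3 = (0 - (-2)·-0.683 - (4)·-0.055) / (7) = -0.164

-0.164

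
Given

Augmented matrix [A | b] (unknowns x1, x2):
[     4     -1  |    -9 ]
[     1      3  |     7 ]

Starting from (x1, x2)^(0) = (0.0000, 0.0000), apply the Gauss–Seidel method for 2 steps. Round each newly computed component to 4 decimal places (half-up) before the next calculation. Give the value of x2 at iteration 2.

Iteration 1:
  x1 = (-9 - (-1)·0.0000) / (4) = -2.2500
  x2 = (7 - (1)·-2.2500) / (3) = 3.0833
Iteration 2:
  x1 = (-9 - (-1)·3.0833) / (4) = -1.4792
  x2 = (7 - (1)·-1.4792) / (3) = 2.8264

2.8264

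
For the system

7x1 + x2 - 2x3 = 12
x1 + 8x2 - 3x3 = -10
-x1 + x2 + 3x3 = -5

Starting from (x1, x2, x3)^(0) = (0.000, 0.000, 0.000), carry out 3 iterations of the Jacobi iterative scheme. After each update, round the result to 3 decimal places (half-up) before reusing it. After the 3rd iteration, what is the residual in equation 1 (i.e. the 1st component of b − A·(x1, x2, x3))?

Iteration 1:
  x1 = (12 - (1)·0.000 - (-2)·0.000) / (7) = 1.714
  x2 = (-10 - (1)·0.000 - (-3)·0.000) / (8) = -1.250
  x3 = (-5 - (-1)·0.000 - (1)·0.000) / (3) = -1.667
Iteration 2:
  x1 = (12 - (1)·-1.250 - (-2)·-1.667) / (7) = 1.417
  x2 = (-10 - (1)·1.714 - (-3)·-1.667) / (8) = -2.089
  x3 = (-5 - (-1)·1.714 - (1)·-1.250) / (3) = -0.679
Iteration 3:
  x1 = (12 - (1)·-2.089 - (-2)·-0.679) / (7) = 1.819
  x2 = (-10 - (1)·1.417 - (-3)·-0.679) / (8) = -1.682
  x3 = (-5 - (-1)·1.417 - (1)·-2.089) / (3) = -0.498
Residual b − A·x = (-0.047, 0.143, -0.005)

-0.047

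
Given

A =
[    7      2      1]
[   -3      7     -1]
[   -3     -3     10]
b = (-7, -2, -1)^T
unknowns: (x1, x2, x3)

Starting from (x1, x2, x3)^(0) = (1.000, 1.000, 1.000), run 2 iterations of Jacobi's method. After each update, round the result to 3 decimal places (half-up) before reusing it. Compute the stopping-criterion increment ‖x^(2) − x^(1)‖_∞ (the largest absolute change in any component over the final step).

1.113

Iteration 1:
  x1 = (-7 - (2)·1.000 - (1)·1.000) / (7) = -1.429
  x2 = (-2 - (-3)·1.000 - (-1)·1.000) / (7) = 0.286
  x3 = (-1 - (-3)·1.000 - (-3)·1.000) / (10) = 0.500
Iteration 2:
  x1 = (-7 - (2)·0.286 - (1)·0.500) / (7) = -1.153
  x2 = (-2 - (-3)·-1.429 - (-1)·0.500) / (7) = -0.827
  x3 = (-1 - (-3)·-1.429 - (-3)·0.286) / (10) = -0.443
Change: (0.276, -1.113, -0.943) → max |·| = 1.113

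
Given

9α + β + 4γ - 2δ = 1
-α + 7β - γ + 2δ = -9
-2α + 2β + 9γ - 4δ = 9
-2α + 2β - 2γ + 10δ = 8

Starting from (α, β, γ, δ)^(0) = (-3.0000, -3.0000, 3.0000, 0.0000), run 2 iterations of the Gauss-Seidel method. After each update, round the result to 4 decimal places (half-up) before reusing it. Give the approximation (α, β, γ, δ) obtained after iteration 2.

Iteration 1:
  α = (1 - (1)·-3.0000 - (4)·3.0000 - (-2)·0.0000) / (9) = -0.8889
  β = (-9 - (-1)·-0.8889 - (-1)·3.0000 - (2)·0.0000) / (7) = -0.9841
  γ = (9 - (-2)·-0.8889 - (2)·-0.9841 - (-4)·0.0000) / (9) = 1.0212
  δ = (8 - (-2)·-0.8889 - (2)·-0.9841 - (-2)·1.0212) / (10) = 1.0233
Iteration 2:
  α = (1 - (1)·-0.9841 - (4)·1.0212 - (-2)·1.0233) / (9) = -0.0060
  β = (-9 - (-1)·-0.0060 - (-1)·1.0212 - (2)·1.0233) / (7) = -1.4331
  γ = (9 - (-2)·-0.0060 - (2)·-1.4331 - (-4)·1.0233) / (9) = 1.7719
  δ = (8 - (-2)·-0.0060 - (2)·-1.4331 - (-2)·1.7719) / (10) = 1.4398

(-0.0060, -1.4331, 1.7719, 1.4398)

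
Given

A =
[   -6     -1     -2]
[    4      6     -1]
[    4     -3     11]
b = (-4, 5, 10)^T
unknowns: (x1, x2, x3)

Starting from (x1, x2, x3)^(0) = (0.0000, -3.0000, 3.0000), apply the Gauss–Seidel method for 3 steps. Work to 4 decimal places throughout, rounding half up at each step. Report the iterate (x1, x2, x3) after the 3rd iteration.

Iteration 1:
  x1 = (-4 - (-1)·-3.0000 - (-2)·3.0000) / (-6) = 0.1667
  x2 = (5 - (4)·0.1667 - (-1)·3.0000) / (6) = 1.2222
  x3 = (10 - (4)·0.1667 - (-3)·1.2222) / (11) = 1.1818
Iteration 2:
  x1 = (-4 - (-1)·1.2222 - (-2)·1.1818) / (-6) = 0.0690
  x2 = (5 - (4)·0.0690 - (-1)·1.1818) / (6) = 0.9843
  x3 = (10 - (4)·0.0690 - (-3)·0.9843) / (11) = 1.1524
Iteration 3:
  x1 = (-4 - (-1)·0.9843 - (-2)·1.1524) / (-6) = 0.1185
  x2 = (5 - (4)·0.1185 - (-1)·1.1524) / (6) = 0.9464
  x3 = (10 - (4)·0.1185 - (-3)·0.9464) / (11) = 1.1241

(0.1185, 0.9464, 1.1241)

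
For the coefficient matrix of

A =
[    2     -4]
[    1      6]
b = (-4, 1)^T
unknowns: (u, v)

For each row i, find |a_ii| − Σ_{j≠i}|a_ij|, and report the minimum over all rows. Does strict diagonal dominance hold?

-2

row 1: |2| − (4) = -2
row 2: |6| − (1) = 5
minimum over rows = -2 → not strictly diagonally dominant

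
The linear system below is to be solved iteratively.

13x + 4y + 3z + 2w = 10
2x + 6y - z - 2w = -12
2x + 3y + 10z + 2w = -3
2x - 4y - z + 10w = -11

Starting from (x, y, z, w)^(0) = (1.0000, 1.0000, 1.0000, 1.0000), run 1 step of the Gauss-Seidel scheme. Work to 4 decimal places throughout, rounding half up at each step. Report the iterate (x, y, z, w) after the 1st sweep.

Iteration 1:
  x = (10 - (4)·1.0000 - (3)·1.0000 - (2)·1.0000) / (13) = 0.0769
  y = (-12 - (2)·0.0769 - (-1)·1.0000 - (-2)·1.0000) / (6) = -1.5256
  z = (-3 - (2)·0.0769 - (3)·-1.5256 - (2)·1.0000) / (10) = -0.0577
  w = (-11 - (2)·0.0769 - (-4)·-1.5256 - (-1)·-0.0577) / (10) = -1.7314

(0.0769, -1.5256, -0.0577, -1.7314)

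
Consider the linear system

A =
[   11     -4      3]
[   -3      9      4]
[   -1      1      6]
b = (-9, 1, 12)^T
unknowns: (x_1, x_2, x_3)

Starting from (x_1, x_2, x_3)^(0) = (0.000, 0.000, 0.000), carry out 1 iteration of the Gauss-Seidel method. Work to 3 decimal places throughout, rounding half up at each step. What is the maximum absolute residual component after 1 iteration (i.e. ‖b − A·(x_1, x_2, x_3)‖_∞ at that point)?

Iteration 1:
  x_1 = (-9 - (-4)·0.000 - (3)·0.000) / (11) = -0.818
  x_2 = (1 - (-3)·-0.818 - (4)·0.000) / (9) = -0.162
  x_3 = (12 - (-1)·-0.818 - (1)·-0.162) / (6) = 1.891
Residual b − A·x = (-6.323, -7.560, -0.002); ∞-norm = 7.560

7.560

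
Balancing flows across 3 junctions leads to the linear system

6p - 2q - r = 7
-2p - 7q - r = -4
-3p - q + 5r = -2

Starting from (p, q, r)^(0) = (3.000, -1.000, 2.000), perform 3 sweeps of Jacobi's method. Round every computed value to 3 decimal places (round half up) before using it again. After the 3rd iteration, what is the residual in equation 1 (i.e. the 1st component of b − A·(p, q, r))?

0.417

Iteration 1:
  p = (7 - (-2)·-1.000 - (-1)·2.000) / (6) = 1.167
  q = (-4 - (-2)·3.000 - (-1)·2.000) / (-7) = -0.571
  r = (-2 - (-3)·3.000 - (-1)·-1.000) / (5) = 1.200
Iteration 2:
  p = (7 - (-2)·-0.571 - (-1)·1.200) / (6) = 1.176
  q = (-4 - (-2)·1.167 - (-1)·1.200) / (-7) = 0.067
  r = (-2 - (-3)·1.167 - (-1)·-0.571) / (5) = 0.186
Iteration 3:
  p = (7 - (-2)·0.067 - (-1)·0.186) / (6) = 1.220
  q = (-4 - (-2)·1.176 - (-1)·0.186) / (-7) = 0.209
  r = (-2 - (-3)·1.176 - (-1)·0.067) / (5) = 0.319
Residual b − A·x = (0.417, 0.222, 0.274)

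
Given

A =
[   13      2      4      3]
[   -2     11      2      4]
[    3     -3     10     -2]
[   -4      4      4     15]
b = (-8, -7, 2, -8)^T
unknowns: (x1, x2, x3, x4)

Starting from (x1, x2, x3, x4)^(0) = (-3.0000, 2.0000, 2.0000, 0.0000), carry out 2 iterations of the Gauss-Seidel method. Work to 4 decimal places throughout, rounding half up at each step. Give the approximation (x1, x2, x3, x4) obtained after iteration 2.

(-0.3478, -0.5041, 0.0178, -0.4964)

Iteration 1:
  x1 = (-8 - (2)·2.0000 - (4)·2.0000 - (3)·0.0000) / (13) = -1.5385
  x2 = (-7 - (-2)·-1.5385 - (2)·2.0000 - (4)·0.0000) / (11) = -1.2797
  x3 = (2 - (3)·-1.5385 - (-3)·-1.2797 - (-2)·0.0000) / (10) = 0.2776
  x4 = (-8 - (-4)·-1.5385 - (4)·-1.2797 - (4)·0.2776) / (15) = -0.6764
Iteration 2:
  x1 = (-8 - (2)·-1.2797 - (4)·0.2776 - (3)·-0.6764) / (13) = -0.3478
  x2 = (-7 - (-2)·-0.3478 - (2)·0.2776 - (4)·-0.6764) / (11) = -0.5041
  x3 = (2 - (3)·-0.3478 - (-3)·-0.5041 - (-2)·-0.6764) / (10) = 0.0178
  x4 = (-8 - (-4)·-0.3478 - (4)·-0.5041 - (4)·0.0178) / (15) = -0.4964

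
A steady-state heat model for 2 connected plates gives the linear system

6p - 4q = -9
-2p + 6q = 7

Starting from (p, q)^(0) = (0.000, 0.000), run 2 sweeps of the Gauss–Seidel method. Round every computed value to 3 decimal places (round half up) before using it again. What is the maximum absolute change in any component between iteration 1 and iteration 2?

Iteration 1:
  p = (-9 - (-4)·0.000) / (6) = -1.500
  q = (7 - (-2)·-1.500) / (6) = 0.667
Iteration 2:
  p = (-9 - (-4)·0.667) / (6) = -1.055
  q = (7 - (-2)·-1.055) / (6) = 0.815
Change: (0.445, 0.148) → max |·| = 0.445

0.445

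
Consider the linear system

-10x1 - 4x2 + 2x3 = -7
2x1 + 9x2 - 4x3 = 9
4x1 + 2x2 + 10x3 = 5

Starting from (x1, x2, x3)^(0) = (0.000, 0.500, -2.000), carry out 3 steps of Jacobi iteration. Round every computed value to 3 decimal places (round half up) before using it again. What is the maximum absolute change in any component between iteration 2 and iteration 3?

Iteration 1:
  x1 = (-7 - (-4)·0.500 - (2)·-2.000) / (-10) = 0.100
  x2 = (9 - (2)·0.000 - (-4)·-2.000) / (9) = 0.111
  x3 = (5 - (4)·0.000 - (2)·0.500) / (10) = 0.400
Iteration 2:
  x1 = (-7 - (-4)·0.111 - (2)·0.400) / (-10) = 0.736
  x2 = (9 - (2)·0.100 - (-4)·0.400) / (9) = 1.156
  x3 = (5 - (4)·0.100 - (2)·0.111) / (10) = 0.438
Iteration 3:
  x1 = (-7 - (-4)·1.156 - (2)·0.438) / (-10) = 0.325
  x2 = (9 - (2)·0.736 - (-4)·0.438) / (9) = 1.031
  x3 = (5 - (4)·0.736 - (2)·1.156) / (10) = -0.026
Change: (-0.411, -0.125, -0.464) → max |·| = 0.464

0.464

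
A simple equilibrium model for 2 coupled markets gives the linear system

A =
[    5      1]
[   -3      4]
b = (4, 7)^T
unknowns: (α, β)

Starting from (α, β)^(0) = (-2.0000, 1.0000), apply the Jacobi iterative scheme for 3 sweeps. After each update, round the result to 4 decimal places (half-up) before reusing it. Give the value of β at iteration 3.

2.3125

Iteration 1:
  α = (4 - (1)·1.0000) / (5) = 0.6000
  β = (7 - (-3)·-2.0000) / (4) = 0.2500
Iteration 2:
  α = (4 - (1)·0.2500) / (5) = 0.7500
  β = (7 - (-3)·0.6000) / (4) = 2.2000
Iteration 3:
  α = (4 - (1)·2.2000) / (5) = 0.3600
  β = (7 - (-3)·0.7500) / (4) = 2.3125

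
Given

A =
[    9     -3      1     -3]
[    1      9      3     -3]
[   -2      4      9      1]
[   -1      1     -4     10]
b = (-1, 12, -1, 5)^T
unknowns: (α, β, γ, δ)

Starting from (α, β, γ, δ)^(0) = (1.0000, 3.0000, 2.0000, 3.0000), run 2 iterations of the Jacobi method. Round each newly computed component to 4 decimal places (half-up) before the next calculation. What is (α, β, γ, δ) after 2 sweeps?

Iteration 1:
  α = (-1 - (-3)·3.0000 - (1)·2.0000 - (-3)·3.0000) / (9) = 1.6667
  β = (12 - (1)·1.0000 - (3)·2.0000 - (-3)·3.0000) / (9) = 1.5556
  γ = (-1 - (-2)·1.0000 - (4)·3.0000 - (1)·3.0000) / (9) = -1.5556
  δ = (5 - (-1)·1.0000 - (1)·3.0000 - (-4)·2.0000) / (10) = 1.1000
Iteration 2:
  α = (-1 - (-3)·1.5556 - (1)·-1.5556 - (-3)·1.1000) / (9) = 0.9469
  β = (12 - (1)·1.6667 - (3)·-1.5556 - (-3)·1.1000) / (9) = 2.0333
  γ = (-1 - (-2)·1.6667 - (4)·1.5556 - (1)·1.1000) / (9) = -0.5543
  δ = (5 - (-1)·1.6667 - (1)·1.5556 - (-4)·-1.5556) / (10) = -0.1111

(0.9469, 2.0333, -0.5543, -0.1111)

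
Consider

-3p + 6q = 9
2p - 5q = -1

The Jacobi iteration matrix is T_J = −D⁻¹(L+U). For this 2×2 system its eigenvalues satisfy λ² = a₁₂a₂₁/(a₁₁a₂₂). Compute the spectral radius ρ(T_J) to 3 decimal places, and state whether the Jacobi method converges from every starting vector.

a₁₂a₂₁/(a₁₁a₂₂) = (6)·(2) / ((-3)·(-5)) = 0.800000
ρ = √|0.800000| = √0.800000 = 0.894
ρ < 1, so Jacobi converges

0.894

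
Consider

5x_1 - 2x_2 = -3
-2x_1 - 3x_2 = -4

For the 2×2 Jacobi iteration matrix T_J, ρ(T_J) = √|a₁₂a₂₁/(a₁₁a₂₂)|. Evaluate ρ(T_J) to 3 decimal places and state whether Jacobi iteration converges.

a₁₂a₂₁/(a₁₁a₂₂) = (-2)·(-2) / ((5)·(-3)) = -0.266667
ρ = √|-0.266667| = √0.266667 = 0.516
ρ < 1, so Jacobi converges

0.516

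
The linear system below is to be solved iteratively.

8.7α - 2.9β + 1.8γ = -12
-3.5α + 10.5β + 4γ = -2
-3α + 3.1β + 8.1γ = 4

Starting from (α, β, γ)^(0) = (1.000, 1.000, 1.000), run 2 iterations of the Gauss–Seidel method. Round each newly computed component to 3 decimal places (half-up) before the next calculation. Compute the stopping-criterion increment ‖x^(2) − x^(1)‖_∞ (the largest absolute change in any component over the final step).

0.540

Iteration 1:
  α = (-12 - (-2.9)·1.000 - (1.8)·1.000) / (8.7) = -1.253
  β = (-2 - (-3.5)·-1.253 - (4)·1.000) / (10.5) = -0.989
  γ = (4 - (-3)·-1.253 - (3.1)·-0.989) / (8.1) = 0.408
Iteration 2:
  α = (-12 - (-2.9)·-0.989 - (1.8)·0.408) / (8.7) = -1.793
  β = (-2 - (-3.5)·-1.793 - (4)·0.408) / (10.5) = -0.944
  γ = (4 - (-3)·-1.793 - (3.1)·-0.944) / (8.1) = 0.191
Change: (-0.540, 0.045, -0.217) → max |·| = 0.540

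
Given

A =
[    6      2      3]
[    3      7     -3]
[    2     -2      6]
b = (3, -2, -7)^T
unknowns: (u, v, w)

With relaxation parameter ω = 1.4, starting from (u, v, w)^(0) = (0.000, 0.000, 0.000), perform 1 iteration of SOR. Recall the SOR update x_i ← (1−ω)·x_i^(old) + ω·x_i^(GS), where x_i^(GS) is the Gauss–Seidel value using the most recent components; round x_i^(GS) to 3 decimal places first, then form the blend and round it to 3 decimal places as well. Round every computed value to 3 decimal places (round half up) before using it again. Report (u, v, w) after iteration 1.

(0.700, -0.820, -2.342)

Iteration 1:
  u: GS value = (3 - (2)·0.000 - (3)·0.000) / (6) = 0.500;  u ← (1−ω)·0.000 + ω·0.500 = 0.700
  v: GS value = (-2 - (3)·0.700 - (-3)·0.000) / (7) = -0.586;  v ← (1−ω)·0.000 + ω·-0.586 = -0.820
  w: GS value = (-7 - (2)·0.700 - (-2)·-0.820) / (6) = -1.673;  w ← (1−ω)·0.000 + ω·-1.673 = -2.342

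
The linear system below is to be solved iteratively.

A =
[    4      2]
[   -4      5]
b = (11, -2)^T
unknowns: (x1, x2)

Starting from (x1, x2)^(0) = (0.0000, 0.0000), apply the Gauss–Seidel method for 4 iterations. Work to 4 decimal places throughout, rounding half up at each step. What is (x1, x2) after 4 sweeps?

(2.0660, 1.2528)

Iteration 1:
  x1 = (11 - (2)·0.0000) / (4) = 2.7500
  x2 = (-2 - (-4)·2.7500) / (5) = 1.8000
Iteration 2:
  x1 = (11 - (2)·1.8000) / (4) = 1.8500
  x2 = (-2 - (-4)·1.8500) / (5) = 1.0800
Iteration 3:
  x1 = (11 - (2)·1.0800) / (4) = 2.2100
  x2 = (-2 - (-4)·2.2100) / (5) = 1.3680
Iteration 4:
  x1 = (11 - (2)·1.3680) / (4) = 2.0660
  x2 = (-2 - (-4)·2.0660) / (5) = 1.2528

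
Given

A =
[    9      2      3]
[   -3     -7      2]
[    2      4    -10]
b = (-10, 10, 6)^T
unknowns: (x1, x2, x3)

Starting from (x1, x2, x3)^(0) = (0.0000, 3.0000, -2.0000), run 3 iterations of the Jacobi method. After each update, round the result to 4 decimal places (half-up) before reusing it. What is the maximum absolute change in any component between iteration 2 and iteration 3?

0.7396

Iteration 1:
  x1 = (-10 - (2)·3.0000 - (3)·-2.0000) / (9) = -1.1111
  x2 = (10 - (-3)·0.0000 - (2)·-2.0000) / (-7) = -2.0000
  x3 = (6 - (2)·0.0000 - (4)·3.0000) / (-10) = 0.6000
Iteration 2:
  x1 = (-10 - (2)·-2.0000 - (3)·0.6000) / (9) = -0.8667
  x2 = (10 - (-3)·-1.1111 - (2)·0.6000) / (-7) = -0.7810
  x3 = (6 - (2)·-1.1111 - (4)·-2.0000) / (-10) = -1.6222
Iteration 3:
  x1 = (-10 - (2)·-0.7810 - (3)·-1.6222) / (9) = -0.3968
  x2 = (10 - (-3)·-0.8667 - (2)·-1.6222) / (-7) = -1.5206
  x3 = (6 - (2)·-0.8667 - (4)·-0.7810) / (-10) = -1.0857
Change: (0.4699, -0.7396, 0.5365) → max |·| = 0.7396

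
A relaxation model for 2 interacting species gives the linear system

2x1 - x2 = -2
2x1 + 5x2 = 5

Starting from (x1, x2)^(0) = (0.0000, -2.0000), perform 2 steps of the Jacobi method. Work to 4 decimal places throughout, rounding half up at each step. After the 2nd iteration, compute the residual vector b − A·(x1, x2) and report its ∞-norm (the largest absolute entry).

3.0000

Iteration 1:
  x1 = (-2 - (-1)·-2.0000) / (2) = -2.0000
  x2 = (5 - (2)·0.0000) / (5) = 1.0000
Iteration 2:
  x1 = (-2 - (-1)·1.0000) / (2) = -0.5000
  x2 = (5 - (2)·-2.0000) / (5) = 1.8000
Residual b − A·x = (0.8000, -3.0000); ∞-norm = 3.0000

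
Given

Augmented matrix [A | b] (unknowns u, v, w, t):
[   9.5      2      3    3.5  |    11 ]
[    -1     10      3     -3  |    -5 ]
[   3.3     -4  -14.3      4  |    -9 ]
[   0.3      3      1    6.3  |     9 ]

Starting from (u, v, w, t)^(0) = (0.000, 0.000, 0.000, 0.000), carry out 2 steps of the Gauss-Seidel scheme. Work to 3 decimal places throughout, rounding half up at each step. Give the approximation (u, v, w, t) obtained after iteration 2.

Iteration 1:
  u = (11 - (2)·0.000 - (3)·0.000 - (3.5)·0.000) / (9.5) = 1.158
  v = (-5 - (-1)·1.158 - (3)·0.000 - (-3)·0.000) / (10) = -0.384
  w = (-9 - (3.3)·1.158 - (-4)·-0.384 - (4)·0.000) / (-14.3) = 1.004
  t = (9 - (0.3)·1.158 - (3)·-0.384 - (1)·1.004) / (6.3) = 1.397
Iteration 2:
  u = (11 - (2)·-0.384 - (3)·1.004 - (3.5)·1.397) / (9.5) = 0.407
  v = (-5 - (-1)·0.407 - (3)·1.004 - (-3)·1.397) / (10) = -0.341
  w = (-9 - (3.3)·0.407 - (-4)·-0.341 - (4)·1.397) / (-14.3) = 1.209
  t = (9 - (0.3)·0.407 - (3)·-0.341 - (1)·1.209) / (6.3) = 1.380

(0.407, -0.341, 1.209, 1.380)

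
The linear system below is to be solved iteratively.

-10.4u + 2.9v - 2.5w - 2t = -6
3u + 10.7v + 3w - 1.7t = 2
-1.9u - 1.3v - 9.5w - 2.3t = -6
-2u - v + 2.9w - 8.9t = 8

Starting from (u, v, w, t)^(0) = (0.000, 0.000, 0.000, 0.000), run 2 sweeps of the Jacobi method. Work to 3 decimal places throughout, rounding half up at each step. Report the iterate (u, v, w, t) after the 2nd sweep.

Iteration 1:
  u = (-6 - (2.9)·0.000 - (-2.5)·0.000 - (-2)·0.000) / (-10.4) = 0.577
  v = (2 - (3)·0.000 - (3)·0.000 - (-1.7)·0.000) / (10.7) = 0.187
  w = (-6 - (-1.9)·0.000 - (-1.3)·0.000 - (-2.3)·0.000) / (-9.5) = 0.632
  t = (8 - (-2)·0.000 - (-1)·0.000 - (2.9)·0.000) / (-8.9) = -0.899
Iteration 2:
  u = (-6 - (2.9)·0.187 - (-2.5)·0.632 - (-2)·-0.899) / (-10.4) = 0.650
  v = (2 - (3)·0.577 - (3)·0.632 - (-1.7)·-0.899) / (10.7) = -0.295
  w = (-6 - (-1.9)·0.577 - (-1.3)·0.187 - (-2.3)·-0.899) / (-9.5) = 0.708
  t = (8 - (-2)·0.577 - (-1)·0.187 - (2.9)·0.632) / (-8.9) = -0.844

(0.650, -0.295, 0.708, -0.844)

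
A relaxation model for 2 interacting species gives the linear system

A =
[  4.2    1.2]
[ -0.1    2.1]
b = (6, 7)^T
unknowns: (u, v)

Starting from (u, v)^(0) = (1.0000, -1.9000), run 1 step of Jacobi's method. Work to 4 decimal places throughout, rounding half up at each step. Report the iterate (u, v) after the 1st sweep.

(1.9714, 3.3810)

Iteration 1:
  u = (6 - (1.2)·-1.9000) / (4.2) = 1.9714
  v = (7 - (-0.1)·1.0000) / (2.1) = 3.3810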